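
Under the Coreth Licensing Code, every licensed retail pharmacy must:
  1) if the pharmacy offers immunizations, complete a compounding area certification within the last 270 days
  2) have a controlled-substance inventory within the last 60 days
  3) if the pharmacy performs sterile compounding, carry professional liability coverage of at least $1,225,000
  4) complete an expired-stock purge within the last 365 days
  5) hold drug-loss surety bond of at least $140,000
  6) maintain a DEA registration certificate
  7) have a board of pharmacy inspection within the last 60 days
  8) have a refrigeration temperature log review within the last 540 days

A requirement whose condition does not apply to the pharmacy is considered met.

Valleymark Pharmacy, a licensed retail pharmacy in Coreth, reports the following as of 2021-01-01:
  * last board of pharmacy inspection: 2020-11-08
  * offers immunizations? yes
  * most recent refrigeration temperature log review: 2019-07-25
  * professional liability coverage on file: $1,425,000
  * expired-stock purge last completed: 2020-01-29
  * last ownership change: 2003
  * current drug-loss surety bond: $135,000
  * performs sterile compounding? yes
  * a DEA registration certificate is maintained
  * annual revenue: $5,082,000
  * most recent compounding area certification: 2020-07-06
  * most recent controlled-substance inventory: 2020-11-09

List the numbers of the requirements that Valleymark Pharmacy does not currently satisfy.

1. condition 'offers immunizations' holds; compounding area certification 179 days ago vs limit 270 → met
2. controlled-substance inventory 53 days ago vs limit 60 → met
3. condition 'performs sterile compounding' holds; professional liability coverage $1,425,000 ≥ $1,225,000 → met
4. expired-stock purge 338 days ago vs limit 365 → met
5. drug-loss surety bond $135,000 < $140,000 → not met
6. DEA registration certificate present → met
7. board of pharmacy inspection 54 days ago vs limit 60 → met
8. refrigeration temperature log review 526 days ago vs limit 540 → met
Not met: 5

5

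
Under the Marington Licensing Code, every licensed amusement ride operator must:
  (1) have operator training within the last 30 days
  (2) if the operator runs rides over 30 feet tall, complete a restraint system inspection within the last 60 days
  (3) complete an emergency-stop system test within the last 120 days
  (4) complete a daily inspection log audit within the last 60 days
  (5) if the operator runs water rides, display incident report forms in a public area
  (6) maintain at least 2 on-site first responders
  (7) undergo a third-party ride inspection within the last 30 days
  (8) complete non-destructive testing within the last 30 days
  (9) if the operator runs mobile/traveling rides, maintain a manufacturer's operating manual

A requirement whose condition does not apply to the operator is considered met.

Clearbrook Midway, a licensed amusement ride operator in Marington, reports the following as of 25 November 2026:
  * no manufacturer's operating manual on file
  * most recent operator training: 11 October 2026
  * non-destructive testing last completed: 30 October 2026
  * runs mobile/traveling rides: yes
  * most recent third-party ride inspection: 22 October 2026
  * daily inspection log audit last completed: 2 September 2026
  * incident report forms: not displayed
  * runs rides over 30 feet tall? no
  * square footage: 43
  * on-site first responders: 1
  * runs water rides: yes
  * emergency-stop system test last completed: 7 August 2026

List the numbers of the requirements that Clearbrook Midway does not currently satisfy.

1, 4, 5, 6, 7, 9

1. operator training 45 days ago vs limit 30 → not met
2. condition 'runs rides over 30 feet tall' does not hold → requirement n/a → met
3. emergency-stop system test 110 days ago vs limit 120 → met
4. daily inspection log audit 84 days ago vs limit 60 → not met
5. condition 'runs water rides' holds; incident report forms absent → not met
6. on-site first responders 1 < 2 → not met
7. third-party ride inspection 34 days ago vs limit 30 → not met
8. non-destructive testing 26 days ago vs limit 30 → met
9. condition 'runs mobile/traveling rides' holds; manufacturer's operating manual absent → not met
Not met: 1, 4, 5, 6, 7, 9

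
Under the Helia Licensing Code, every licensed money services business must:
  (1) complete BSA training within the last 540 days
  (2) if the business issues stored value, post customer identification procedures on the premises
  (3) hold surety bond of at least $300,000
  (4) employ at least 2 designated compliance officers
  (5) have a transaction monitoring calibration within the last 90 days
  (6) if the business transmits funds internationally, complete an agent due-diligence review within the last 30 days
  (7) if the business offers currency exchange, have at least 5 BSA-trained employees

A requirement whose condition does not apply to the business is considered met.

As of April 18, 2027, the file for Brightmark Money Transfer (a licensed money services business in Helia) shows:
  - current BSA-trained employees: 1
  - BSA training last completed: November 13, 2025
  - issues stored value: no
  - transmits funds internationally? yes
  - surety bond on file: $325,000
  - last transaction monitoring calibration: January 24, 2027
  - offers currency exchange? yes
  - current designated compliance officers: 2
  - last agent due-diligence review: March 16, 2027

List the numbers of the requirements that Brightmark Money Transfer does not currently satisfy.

1. BSA training 521 days ago vs limit 540 → met
2. condition 'issues stored value' does not hold → requirement n/a → met
3. surety bond $325,000 ≥ $300,000 → met
4. designated compliance officers 2 ≥ 2 → met
5. transaction monitoring calibration 84 days ago vs limit 90 → met
6. condition 'transmits funds internationally' holds; agent due-diligence review 33 days ago vs limit 30 → not met
7. condition 'offers currency exchange' holds; BSA-trained employees 1 < 5 → not met
Not met: 6, 7

6, 7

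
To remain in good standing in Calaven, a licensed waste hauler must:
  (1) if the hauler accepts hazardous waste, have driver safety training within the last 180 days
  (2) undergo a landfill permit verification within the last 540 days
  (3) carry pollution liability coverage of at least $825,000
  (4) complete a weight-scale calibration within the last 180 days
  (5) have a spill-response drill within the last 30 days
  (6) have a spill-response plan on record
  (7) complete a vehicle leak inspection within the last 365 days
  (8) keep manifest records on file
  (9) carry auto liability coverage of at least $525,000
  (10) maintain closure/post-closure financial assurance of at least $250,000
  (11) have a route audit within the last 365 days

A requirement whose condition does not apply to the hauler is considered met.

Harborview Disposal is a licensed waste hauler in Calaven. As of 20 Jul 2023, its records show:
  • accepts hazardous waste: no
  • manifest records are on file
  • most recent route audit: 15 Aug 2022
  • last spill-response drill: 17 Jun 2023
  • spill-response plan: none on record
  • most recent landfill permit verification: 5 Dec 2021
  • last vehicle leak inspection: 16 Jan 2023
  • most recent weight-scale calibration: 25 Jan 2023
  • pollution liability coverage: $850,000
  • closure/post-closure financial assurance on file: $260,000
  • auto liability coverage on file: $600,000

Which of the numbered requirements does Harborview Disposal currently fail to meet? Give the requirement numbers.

1. condition 'accepts hazardous waste' does not hold → requirement n/a → met
2. landfill permit verification 592 days ago vs limit 540 → not met
3. pollution liability coverage $850,000 ≥ $825,000 → met
4. weight-scale calibration 176 days ago vs limit 180 → met
5. spill-response drill 33 days ago vs limit 30 → not met
6. spill-response plan absent → not met
7. vehicle leak inspection 185 days ago vs limit 365 → met
8. manifest records present → met
9. auto liability coverage $600,000 ≥ $525,000 → met
10. closure/post-closure financial assurance $260,000 ≥ $250,000 → met
11. route audit 339 days ago vs limit 365 → met
Not met: 2, 5, 6

2, 5, 6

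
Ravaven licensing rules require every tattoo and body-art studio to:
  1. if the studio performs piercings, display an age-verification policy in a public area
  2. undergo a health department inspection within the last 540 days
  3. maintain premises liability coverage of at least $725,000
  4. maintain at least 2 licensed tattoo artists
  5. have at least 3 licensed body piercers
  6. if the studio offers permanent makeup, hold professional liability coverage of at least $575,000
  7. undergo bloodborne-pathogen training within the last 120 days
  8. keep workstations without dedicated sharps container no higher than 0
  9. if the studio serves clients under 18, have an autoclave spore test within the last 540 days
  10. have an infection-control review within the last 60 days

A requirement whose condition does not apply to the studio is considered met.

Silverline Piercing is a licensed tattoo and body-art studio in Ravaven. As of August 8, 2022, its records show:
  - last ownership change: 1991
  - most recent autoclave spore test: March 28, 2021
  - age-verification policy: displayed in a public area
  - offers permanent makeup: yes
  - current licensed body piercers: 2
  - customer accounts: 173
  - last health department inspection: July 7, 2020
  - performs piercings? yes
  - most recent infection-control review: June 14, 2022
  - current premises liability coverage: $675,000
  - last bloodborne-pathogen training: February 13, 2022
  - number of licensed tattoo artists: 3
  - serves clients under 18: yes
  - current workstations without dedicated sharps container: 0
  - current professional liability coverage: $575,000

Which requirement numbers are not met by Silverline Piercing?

1. condition 'performs piercings' holds; age-verification policy present → met
2. health department inspection 762 days ago vs limit 540 → not met
3. premises liability coverage $675,000 < $725,000 → not met
4. licensed tattoo artists 3 ≥ 2 → met
5. licensed body piercers 2 < 3 → not met
6. condition 'offers permanent makeup' holds; professional liability coverage $575,000 ≥ $575,000 → met
7. bloodborne-pathogen training 176 days ago vs limit 120 → not met
8. workstations without dedicated sharps container 0 ≤ 0 → met
9. condition 'serves clients under 18' holds; autoclave spore test 498 days ago vs limit 540 → met
10. infection-control review 55 days ago vs limit 60 → met
Not met: 2, 3, 5, 7

2, 3, 5, 7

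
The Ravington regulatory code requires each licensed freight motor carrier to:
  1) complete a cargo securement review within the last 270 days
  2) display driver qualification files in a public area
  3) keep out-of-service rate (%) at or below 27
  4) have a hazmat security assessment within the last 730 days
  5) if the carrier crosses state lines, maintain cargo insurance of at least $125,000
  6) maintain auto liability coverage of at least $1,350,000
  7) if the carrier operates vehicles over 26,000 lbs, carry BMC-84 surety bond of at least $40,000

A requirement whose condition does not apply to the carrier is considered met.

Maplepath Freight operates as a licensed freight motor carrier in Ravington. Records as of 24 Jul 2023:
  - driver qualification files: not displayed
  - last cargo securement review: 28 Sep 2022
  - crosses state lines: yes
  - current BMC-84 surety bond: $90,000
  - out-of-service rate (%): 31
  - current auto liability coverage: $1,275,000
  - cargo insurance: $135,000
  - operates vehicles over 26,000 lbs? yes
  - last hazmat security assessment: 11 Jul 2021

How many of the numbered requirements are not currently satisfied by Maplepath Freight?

1. cargo securement review 299 days ago vs limit 270 → not met
2. driver qualification files absent → not met
3. out-of-service rate (%) 31 > 27 → not met
4. hazmat security assessment 743 days ago vs limit 730 → not met
5. condition 'crosses state lines' holds; cargo insurance $135,000 ≥ $125,000 → met
6. auto liability coverage $1,275,000 < $1,350,000 → not met
7. condition 'operates vehicles over 26,000 lbs' holds; BMC-84 surety bond $90,000 ≥ $40,000 → met
Not met: 5 of 7

5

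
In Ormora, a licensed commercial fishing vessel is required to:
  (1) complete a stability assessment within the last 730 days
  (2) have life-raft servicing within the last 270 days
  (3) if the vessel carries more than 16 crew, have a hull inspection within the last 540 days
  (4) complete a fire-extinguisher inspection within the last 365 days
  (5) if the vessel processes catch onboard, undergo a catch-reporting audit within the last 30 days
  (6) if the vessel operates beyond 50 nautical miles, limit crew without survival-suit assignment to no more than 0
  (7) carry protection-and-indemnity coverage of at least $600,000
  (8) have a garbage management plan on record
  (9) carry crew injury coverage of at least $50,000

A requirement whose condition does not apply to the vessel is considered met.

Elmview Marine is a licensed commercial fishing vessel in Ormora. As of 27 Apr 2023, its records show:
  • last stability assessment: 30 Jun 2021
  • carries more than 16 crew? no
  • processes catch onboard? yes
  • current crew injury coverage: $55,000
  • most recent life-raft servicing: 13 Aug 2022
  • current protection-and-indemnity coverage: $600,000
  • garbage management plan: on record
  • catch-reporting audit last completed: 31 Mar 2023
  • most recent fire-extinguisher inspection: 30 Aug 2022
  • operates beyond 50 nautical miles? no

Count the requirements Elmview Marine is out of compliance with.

1. stability assessment 666 days ago vs limit 730 → met
2. life-raft servicing 257 days ago vs limit 270 → met
3. condition 'carries more than 16 crew' does not hold → requirement n/a → met
4. fire-extinguisher inspection 240 days ago vs limit 365 → met
5. condition 'processes catch onboard' holds; catch-reporting audit 27 days ago vs limit 30 → met
6. condition 'operates beyond 50 nautical miles' does not hold → requirement n/a → met
7. protection-and-indemnity coverage $600,000 ≥ $600,000 → met
8. garbage management plan present → met
9. crew injury coverage $55,000 ≥ $50,000 → met
Not met: 0 of 9

0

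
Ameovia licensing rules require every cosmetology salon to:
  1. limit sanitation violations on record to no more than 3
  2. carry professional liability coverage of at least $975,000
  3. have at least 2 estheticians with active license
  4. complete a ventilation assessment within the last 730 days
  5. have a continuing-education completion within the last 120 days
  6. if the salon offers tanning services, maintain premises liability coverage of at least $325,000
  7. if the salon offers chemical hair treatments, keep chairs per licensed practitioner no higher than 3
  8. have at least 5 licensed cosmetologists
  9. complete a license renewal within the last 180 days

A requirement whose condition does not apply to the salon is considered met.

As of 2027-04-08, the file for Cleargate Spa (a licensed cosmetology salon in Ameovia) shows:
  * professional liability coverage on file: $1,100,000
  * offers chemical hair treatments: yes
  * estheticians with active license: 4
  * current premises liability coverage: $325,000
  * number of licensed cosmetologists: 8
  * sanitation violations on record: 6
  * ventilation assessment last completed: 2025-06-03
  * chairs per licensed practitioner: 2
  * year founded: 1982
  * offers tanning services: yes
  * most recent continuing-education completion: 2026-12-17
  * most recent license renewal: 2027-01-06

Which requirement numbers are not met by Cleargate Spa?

1. sanitation violations on record 6 > 3 → not met
2. professional liability coverage $1,100,000 ≥ $975,000 → met
3. estheticians with active license 4 ≥ 2 → met
4. ventilation assessment 674 days ago vs limit 730 → met
5. continuing-education completion 112 days ago vs limit 120 → met
6. condition 'offers tanning services' holds; premises liability coverage $325,000 ≥ $325,000 → met
7. condition 'offers chemical hair treatments' holds; chairs per licensed practitioner 2 ≤ 3 → met
8. licensed cosmetologists 8 ≥ 5 → met
9. license renewal 92 days ago vs limit 180 → met
Not met: 1

1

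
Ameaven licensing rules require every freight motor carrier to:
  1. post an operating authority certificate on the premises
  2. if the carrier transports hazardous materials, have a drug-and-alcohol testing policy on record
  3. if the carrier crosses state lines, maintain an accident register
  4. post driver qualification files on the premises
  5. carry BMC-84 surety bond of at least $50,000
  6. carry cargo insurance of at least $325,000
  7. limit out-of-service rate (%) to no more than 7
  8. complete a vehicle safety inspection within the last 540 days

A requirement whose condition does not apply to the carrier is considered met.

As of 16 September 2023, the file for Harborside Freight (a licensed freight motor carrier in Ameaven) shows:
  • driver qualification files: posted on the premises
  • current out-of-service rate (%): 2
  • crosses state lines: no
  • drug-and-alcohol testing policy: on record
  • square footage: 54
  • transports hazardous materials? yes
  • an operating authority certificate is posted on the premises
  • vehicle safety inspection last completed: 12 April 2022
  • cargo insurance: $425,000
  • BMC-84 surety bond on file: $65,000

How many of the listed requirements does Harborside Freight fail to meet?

0

1. operating authority certificate present → met
2. condition 'transports hazardous materials' holds; drug-and-alcohol testing policy present → met
3. condition 'crosses state lines' does not hold → requirement n/a → met
4. driver qualification files present → met
5. BMC-84 surety bond $65,000 ≥ $50,000 → met
6. cargo insurance $425,000 ≥ $325,000 → met
7. out-of-service rate (%) 2 ≤ 7 → met
8. vehicle safety inspection 522 days ago vs limit 540 → met
Not met: 0 of 8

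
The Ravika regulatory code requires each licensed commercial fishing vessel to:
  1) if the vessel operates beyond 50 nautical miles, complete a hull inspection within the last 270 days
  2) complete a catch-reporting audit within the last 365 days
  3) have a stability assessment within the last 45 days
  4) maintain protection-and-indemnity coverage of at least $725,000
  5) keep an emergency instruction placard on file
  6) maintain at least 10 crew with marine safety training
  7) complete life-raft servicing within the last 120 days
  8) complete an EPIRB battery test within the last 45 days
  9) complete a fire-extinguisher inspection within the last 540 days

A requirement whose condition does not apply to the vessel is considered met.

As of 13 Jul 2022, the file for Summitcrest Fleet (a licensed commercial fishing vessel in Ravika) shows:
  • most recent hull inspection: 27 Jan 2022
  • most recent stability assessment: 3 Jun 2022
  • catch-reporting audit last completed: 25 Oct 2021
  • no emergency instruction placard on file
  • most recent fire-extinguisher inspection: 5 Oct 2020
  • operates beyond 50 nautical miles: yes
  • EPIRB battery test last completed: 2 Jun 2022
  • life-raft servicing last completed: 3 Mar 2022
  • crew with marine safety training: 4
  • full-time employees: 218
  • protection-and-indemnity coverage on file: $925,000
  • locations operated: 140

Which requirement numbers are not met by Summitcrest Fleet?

5, 6, 7, 9

1. condition 'operates beyond 50 nautical miles' holds; hull inspection 167 days ago vs limit 270 → met
2. catch-reporting audit 261 days ago vs limit 365 → met
3. stability assessment 40 days ago vs limit 45 → met
4. protection-and-indemnity coverage $925,000 ≥ $725,000 → met
5. emergency instruction placard absent → not met
6. crew with marine safety training 4 < 10 → not met
7. life-raft servicing 132 days ago vs limit 120 → not met
8. EPIRB battery test 41 days ago vs limit 45 → met
9. fire-extinguisher inspection 646 days ago vs limit 540 → not met
Not met: 5, 6, 7, 9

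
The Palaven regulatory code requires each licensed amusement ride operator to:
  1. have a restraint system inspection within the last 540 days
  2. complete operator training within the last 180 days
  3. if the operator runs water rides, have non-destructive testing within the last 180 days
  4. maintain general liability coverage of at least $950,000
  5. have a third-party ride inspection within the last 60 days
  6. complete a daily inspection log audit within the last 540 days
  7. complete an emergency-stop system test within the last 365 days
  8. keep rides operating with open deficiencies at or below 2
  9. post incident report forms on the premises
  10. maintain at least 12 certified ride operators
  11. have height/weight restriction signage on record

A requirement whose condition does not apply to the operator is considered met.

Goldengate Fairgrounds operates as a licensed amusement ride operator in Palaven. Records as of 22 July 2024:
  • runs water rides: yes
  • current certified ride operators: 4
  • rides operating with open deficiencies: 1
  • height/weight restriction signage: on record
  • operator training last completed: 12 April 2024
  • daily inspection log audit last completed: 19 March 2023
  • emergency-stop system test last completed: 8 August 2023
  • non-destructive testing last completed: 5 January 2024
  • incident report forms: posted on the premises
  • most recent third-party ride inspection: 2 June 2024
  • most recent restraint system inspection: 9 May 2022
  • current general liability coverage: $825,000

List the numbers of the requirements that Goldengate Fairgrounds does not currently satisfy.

1. restraint system inspection 805 days ago vs limit 540 → not met
2. operator training 101 days ago vs limit 180 → met
3. condition 'runs water rides' holds; non-destructive testing 199 days ago vs limit 180 → not met
4. general liability coverage $825,000 < $950,000 → not met
5. third-party ride inspection 50 days ago vs limit 60 → met
6. daily inspection log audit 491 days ago vs limit 540 → met
7. emergency-stop system test 349 days ago vs limit 365 → met
8. rides operating with open deficiencies 1 ≤ 2 → met
9. incident report forms present → met
10. certified ride operators 4 < 12 → not met
11. height/weight restriction signage present → met
Not met: 1, 3, 4, 10

1, 3, 4, 10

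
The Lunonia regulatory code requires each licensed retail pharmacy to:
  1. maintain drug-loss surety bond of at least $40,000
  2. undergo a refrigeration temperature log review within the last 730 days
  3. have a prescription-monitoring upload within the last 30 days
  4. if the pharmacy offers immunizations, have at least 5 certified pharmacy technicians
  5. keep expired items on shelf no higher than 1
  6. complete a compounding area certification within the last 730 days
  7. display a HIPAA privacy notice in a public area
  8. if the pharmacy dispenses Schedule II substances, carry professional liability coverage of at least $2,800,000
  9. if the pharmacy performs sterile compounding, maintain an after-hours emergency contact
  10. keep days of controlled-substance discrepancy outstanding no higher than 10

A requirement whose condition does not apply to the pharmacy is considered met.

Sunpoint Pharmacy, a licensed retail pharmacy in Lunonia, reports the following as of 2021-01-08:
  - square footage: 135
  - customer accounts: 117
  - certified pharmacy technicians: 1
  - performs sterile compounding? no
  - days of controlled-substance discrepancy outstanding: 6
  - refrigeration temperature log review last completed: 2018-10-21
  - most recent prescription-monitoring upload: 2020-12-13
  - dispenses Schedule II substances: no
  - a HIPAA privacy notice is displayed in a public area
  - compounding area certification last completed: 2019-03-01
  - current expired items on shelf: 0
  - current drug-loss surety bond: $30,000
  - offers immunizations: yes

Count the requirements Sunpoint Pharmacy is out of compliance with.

3

1. drug-loss surety bond $30,000 < $40,000 → not met
2. refrigeration temperature log review 810 days ago vs limit 730 → not met
3. prescription-monitoring upload 26 days ago vs limit 30 → met
4. condition 'offers immunizations' holds; certified pharmacy technicians 1 < 5 → not met
5. expired items on shelf 0 ≤ 1 → met
6. compounding area certification 679 days ago vs limit 730 → met
7. HIPAA privacy notice present → met
8. condition 'dispenses Schedule II substances' does not hold → requirement n/a → met
9. condition 'performs sterile compounding' does not hold → requirement n/a → met
10. days of controlled-substance discrepancy outstanding 6 ≤ 10 → met
Not met: 3 of 10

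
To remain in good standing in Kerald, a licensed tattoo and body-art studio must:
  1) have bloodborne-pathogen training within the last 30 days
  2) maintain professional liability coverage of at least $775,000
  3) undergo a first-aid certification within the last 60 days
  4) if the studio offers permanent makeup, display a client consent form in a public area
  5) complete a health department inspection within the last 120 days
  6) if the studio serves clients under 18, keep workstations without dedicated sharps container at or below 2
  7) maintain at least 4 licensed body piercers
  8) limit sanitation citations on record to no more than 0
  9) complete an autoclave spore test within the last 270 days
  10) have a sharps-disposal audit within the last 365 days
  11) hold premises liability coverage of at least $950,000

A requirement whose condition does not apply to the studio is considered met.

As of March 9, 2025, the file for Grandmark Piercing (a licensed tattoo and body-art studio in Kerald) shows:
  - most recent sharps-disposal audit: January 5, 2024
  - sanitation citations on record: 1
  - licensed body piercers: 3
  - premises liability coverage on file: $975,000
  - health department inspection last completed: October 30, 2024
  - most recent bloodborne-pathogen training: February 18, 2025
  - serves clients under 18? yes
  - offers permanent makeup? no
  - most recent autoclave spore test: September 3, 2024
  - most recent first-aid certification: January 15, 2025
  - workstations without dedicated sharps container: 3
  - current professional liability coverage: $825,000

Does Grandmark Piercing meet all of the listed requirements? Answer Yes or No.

1. bloodborne-pathogen training 19 days ago vs limit 30 → met
2. professional liability coverage $825,000 ≥ $775,000 → met
3. first-aid certification 53 days ago vs limit 60 → met
4. condition 'offers permanent makeup' does not hold → requirement n/a → met
5. health department inspection 130 days ago vs limit 120 → not met
6. condition 'serves clients under 18' holds; workstations without dedicated sharps container 3 > 2 → not met
7. licensed body piercers 3 < 4 → not met
8. sanitation citations on record 1 > 0 → not met
9. autoclave spore test 187 days ago vs limit 270 → met
10. sharps-disposal audit 429 days ago vs limit 365 → not met
11. premises liability coverage $975,000 ≥ $950,000 → met
Not met: 5, 6, 7, 8, 10

No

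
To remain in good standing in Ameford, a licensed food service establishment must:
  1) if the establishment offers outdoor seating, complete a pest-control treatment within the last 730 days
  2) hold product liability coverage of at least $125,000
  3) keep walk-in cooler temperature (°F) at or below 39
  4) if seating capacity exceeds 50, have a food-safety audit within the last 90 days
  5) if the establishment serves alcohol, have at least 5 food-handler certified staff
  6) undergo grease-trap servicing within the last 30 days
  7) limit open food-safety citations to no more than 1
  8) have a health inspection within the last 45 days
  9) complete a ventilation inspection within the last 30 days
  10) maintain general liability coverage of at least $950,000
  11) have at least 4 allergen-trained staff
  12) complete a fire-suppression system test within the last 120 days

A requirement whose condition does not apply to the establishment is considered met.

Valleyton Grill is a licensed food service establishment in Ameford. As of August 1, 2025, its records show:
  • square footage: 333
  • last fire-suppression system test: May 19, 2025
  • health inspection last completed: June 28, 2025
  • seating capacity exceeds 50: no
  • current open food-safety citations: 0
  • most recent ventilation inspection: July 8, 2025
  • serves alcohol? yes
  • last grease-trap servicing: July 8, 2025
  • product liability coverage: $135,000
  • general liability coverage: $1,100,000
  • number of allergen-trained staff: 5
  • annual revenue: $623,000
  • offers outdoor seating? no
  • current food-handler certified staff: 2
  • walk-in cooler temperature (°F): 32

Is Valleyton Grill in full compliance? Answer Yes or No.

1. condition 'offers outdoor seating' does not hold → requirement n/a → met
2. product liability coverage $135,000 ≥ $125,000 → met
3. walk-in cooler temperature (°F) 32 ≤ 39 → met
4. condition 'seating capacity exceeds 50' does not hold → requirement n/a → met
5. condition 'serves alcohol' holds; food-handler certified staff 2 < 5 → not met
6. grease-trap servicing 24 days ago vs limit 30 → met
7. open food-safety citations 0 ≤ 1 → met
8. health inspection 34 days ago vs limit 45 → met
9. ventilation inspection 24 days ago vs limit 30 → met
10. general liability coverage $1,100,000 ≥ $950,000 → met
11. allergen-trained staff 5 ≥ 4 → met
12. fire-suppression system test 74 days ago vs limit 120 → met
Not met: 5

No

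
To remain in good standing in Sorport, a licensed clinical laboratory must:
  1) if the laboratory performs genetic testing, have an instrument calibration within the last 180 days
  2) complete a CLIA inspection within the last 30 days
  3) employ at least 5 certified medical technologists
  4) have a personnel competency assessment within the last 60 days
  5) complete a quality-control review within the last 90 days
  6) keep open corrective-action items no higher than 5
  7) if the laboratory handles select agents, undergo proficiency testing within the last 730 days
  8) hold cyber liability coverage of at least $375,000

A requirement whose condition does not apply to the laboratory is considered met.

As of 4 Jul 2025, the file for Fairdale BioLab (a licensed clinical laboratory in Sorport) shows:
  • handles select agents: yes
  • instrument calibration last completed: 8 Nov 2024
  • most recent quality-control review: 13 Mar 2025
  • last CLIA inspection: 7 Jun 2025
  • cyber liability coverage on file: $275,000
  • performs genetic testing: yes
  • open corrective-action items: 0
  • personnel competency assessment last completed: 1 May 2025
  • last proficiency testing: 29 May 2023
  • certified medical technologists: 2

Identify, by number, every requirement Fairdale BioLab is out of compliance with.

1, 3, 4, 5, 7, 8

1. condition 'performs genetic testing' holds; instrument calibration 238 days ago vs limit 180 → not met
2. CLIA inspection 27 days ago vs limit 30 → met
3. certified medical technologists 2 < 5 → not met
4. personnel competency assessment 64 days ago vs limit 60 → not met
5. quality-control review 113 days ago vs limit 90 → not met
6. open corrective-action items 0 ≤ 5 → met
7. condition 'handles select agents' holds; proficiency testing 767 days ago vs limit 730 → not met
8. cyber liability coverage $275,000 < $375,000 → not met
Not met: 1, 3, 4, 5, 7, 8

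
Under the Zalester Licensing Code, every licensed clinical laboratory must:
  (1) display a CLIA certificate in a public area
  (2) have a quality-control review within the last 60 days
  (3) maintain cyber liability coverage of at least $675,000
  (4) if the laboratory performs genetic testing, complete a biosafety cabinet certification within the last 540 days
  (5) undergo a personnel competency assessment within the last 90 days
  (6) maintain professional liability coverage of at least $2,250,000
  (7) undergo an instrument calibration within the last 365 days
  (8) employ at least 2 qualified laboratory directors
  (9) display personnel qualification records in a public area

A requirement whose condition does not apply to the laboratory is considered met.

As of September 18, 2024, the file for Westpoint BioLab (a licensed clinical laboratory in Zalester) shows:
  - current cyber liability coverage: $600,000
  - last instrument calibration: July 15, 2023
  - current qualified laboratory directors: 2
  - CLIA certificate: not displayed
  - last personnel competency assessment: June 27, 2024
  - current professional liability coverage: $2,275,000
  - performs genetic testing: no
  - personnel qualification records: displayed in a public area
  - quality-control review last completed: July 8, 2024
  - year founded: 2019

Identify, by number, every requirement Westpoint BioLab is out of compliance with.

1, 2, 3, 7

1. CLIA certificate absent → not met
2. quality-control review 72 days ago vs limit 60 → not met
3. cyber liability coverage $600,000 < $675,000 → not met
4. condition 'performs genetic testing' does not hold → requirement n/a → met
5. personnel competency assessment 83 days ago vs limit 90 → met
6. professional liability coverage $2,275,000 ≥ $2,250,000 → met
7. instrument calibration 431 days ago vs limit 365 → not met
8. qualified laboratory directors 2 ≥ 2 → met
9. personnel qualification records present → met
Not met: 1, 2, 3, 7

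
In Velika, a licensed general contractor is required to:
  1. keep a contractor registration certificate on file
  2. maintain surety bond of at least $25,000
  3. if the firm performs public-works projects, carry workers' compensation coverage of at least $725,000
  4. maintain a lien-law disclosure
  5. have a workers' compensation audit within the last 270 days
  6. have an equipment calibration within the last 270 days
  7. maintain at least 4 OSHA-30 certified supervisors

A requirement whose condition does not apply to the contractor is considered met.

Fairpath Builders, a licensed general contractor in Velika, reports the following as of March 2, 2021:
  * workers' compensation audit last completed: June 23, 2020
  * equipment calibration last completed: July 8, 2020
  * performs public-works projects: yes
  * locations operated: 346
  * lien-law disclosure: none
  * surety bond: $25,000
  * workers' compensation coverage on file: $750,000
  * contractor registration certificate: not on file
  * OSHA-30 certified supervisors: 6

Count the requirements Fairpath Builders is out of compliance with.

2

1. contractor registration certificate absent → not met
2. surety bond $25,000 ≥ $25,000 → met
3. condition 'performs public-works projects' holds; workers' compensation coverage $750,000 ≥ $725,000 → met
4. lien-law disclosure absent → not met
5. workers' compensation audit 252 days ago vs limit 270 → met
6. equipment calibration 237 days ago vs limit 270 → met
7. OSHA-30 certified supervisors 6 ≥ 4 → met
Not met: 2 of 7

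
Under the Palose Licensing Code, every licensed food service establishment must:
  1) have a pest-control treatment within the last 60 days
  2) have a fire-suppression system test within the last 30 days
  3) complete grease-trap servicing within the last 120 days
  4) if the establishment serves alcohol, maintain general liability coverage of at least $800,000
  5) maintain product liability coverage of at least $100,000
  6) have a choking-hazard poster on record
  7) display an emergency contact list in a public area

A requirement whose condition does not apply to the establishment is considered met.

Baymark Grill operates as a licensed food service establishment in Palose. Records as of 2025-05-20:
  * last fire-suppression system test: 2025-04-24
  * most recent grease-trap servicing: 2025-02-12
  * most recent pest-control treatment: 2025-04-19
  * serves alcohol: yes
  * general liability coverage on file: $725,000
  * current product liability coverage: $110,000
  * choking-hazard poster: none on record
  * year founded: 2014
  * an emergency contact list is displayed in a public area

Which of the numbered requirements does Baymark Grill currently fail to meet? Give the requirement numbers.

1. pest-control treatment 31 days ago vs limit 60 → met
2. fire-suppression system test 26 days ago vs limit 30 → met
3. grease-trap servicing 97 days ago vs limit 120 → met
4. condition 'serves alcohol' holds; general liability coverage $725,000 < $800,000 → not met
5. product liability coverage $110,000 ≥ $100,000 → met
6. choking-hazard poster absent → not met
7. emergency contact list present → met
Not met: 4, 6

4, 6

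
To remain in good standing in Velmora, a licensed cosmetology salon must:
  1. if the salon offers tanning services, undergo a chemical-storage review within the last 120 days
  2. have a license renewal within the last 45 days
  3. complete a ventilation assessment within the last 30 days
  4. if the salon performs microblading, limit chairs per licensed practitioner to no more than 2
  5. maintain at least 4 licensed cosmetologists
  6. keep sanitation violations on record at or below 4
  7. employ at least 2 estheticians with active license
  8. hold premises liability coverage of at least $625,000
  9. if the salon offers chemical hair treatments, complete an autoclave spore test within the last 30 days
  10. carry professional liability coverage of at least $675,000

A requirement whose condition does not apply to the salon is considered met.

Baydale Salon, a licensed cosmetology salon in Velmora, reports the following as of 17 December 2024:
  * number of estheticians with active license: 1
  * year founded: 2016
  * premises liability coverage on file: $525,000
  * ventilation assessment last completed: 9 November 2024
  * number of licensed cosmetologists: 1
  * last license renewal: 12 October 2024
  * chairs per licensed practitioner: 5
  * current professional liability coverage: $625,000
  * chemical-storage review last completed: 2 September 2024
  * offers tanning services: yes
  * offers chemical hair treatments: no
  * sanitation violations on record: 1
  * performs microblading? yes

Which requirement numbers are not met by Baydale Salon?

1. condition 'offers tanning services' holds; chemical-storage review 106 days ago vs limit 120 → met
2. license renewal 66 days ago vs limit 45 → not met
3. ventilation assessment 38 days ago vs limit 30 → not met
4. condition 'performs microblading' holds; chairs per licensed practitioner 5 > 2 → not met
5. licensed cosmetologists 1 < 4 → not met
6. sanitation violations on record 1 ≤ 4 → met
7. estheticians with active license 1 < 2 → not met
8. premises liability coverage $525,000 < $625,000 → not met
9. condition 'offers chemical hair treatments' does not hold → requirement n/a → met
10. professional liability coverage $625,000 < $675,000 → not met
Not met: 2, 3, 4, 5, 7, 8, 10

2, 3, 4, 5, 7, 8, 10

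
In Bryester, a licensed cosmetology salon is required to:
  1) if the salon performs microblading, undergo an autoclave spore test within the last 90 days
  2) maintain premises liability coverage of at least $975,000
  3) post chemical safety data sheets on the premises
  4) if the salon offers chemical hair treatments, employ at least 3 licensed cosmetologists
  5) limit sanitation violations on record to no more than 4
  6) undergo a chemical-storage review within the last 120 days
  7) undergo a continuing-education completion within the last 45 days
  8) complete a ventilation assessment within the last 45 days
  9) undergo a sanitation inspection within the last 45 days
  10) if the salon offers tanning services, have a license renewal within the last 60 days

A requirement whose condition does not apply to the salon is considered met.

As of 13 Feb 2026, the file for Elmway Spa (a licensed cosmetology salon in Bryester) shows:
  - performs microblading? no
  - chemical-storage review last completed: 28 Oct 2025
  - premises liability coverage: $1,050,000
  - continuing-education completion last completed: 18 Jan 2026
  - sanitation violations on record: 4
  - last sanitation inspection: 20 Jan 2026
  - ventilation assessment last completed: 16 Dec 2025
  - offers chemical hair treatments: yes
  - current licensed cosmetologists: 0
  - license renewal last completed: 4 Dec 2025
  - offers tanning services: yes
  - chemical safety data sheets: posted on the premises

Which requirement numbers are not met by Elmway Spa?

1. condition 'performs microblading' does not hold → requirement n/a → met
2. premises liability coverage $1,050,000 ≥ $975,000 → met
3. chemical safety data sheets present → met
4. condition 'offers chemical hair treatments' holds; licensed cosmetologists 0 < 3 → not met
5. sanitation violations on record 4 ≤ 4 → met
6. chemical-storage review 108 days ago vs limit 120 → met
7. continuing-education completion 26 days ago vs limit 45 → met
8. ventilation assessment 59 days ago vs limit 45 → not met
9. sanitation inspection 24 days ago vs limit 45 → met
10. condition 'offers tanning services' holds; license renewal 71 days ago vs limit 60 → not met
Not met: 4, 8, 10

4, 8, 10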